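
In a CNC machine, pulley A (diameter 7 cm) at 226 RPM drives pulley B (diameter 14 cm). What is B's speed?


Given: D1 = 7 cm, w1 = 226 RPM, D2 = 14 cm
Using D1*w1 = D2*w2
w2 = D1*w1 / D2
w2 = 7*226 / 14
w2 = 1582 / 14
w2 = 113 RPM

113 RPM


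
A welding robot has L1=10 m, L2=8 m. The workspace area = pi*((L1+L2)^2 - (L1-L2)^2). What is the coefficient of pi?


Given: L1 = 10, L2 = 8
(L1+L2)^2 = (18)^2 = 324
(L1-L2)^2 = (2)^2 = 4
Difference = 324 - 4 = 320
This equals 4*L1*L2 = 4*10*8 = 320
Workspace area = 320*pi

320


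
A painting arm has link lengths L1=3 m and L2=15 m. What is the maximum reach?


Given: L1 = 3 m, L2 = 15 m
For a 2-link planar arm, max reach = L1 + L2 (fully extended)
Max reach = 3 + 15
Max reach = 18 m

18 m


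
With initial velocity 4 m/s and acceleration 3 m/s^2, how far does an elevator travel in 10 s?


Given: v0 = 4 m/s, a = 3 m/s^2, t = 10 s
Using s = v0*t + (1/2)*a*t^2
s = 4*10 + (1/2)*3*10^2
s = 40 + (1/2)*300
s = 40 + 150
s = 190

190 m


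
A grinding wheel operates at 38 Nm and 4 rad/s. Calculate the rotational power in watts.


Given: tau = 38 Nm, omega = 4 rad/s
Using P = tau * omega
P = 38 * 4
P = 152 W

152 W


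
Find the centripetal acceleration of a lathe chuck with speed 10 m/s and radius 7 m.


Given: v = 10 m/s, r = 7 m
Using a_c = v^2 / r
a_c = 10^2 / 7
a_c = 100 / 7
a_c = 100/7 m/s^2

100/7 m/s^2


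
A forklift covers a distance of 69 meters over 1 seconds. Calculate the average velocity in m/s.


Given: distance d = 69 m, time t = 1 s
Using v = d / t
v = 69 / 1
v = 69 m/s

69 m/s


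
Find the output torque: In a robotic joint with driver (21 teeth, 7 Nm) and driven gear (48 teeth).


Given: N1 = 21, N2 = 48, T1 = 7 Nm
Using T2/T1 = N2/N1
T2 = T1 * N2 / N1
T2 = 7 * 48 / 21
T2 = 336 / 21
T2 = 16 Nm

16 Nm


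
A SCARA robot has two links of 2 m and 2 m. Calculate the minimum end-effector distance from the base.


Given: L1 = 2 m, L2 = 2 m
For a 2-link planar arm, min reach = |L1 - L2| (second link folded back)
Min reach = |2 - 2|
Min reach = 0 m

0 m


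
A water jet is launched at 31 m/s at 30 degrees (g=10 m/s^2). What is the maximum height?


Given: v0 = 31 m/s, theta = 30 deg, g = 10 m/s^2
sin^2(30) = 1/4
Using H = v0^2 * sin^2(theta) / (2*g)
H = 31^2 * 1/4 / (2*10)
H = 961 * 1/4 / 20
H = 961/4 / 20
H = 961/80 m

961/80 m


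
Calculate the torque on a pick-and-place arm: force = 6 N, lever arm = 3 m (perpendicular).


Given: F = 6 N, r = 3 m, angle = 90 deg (perpendicular)
Using tau = F * r * sin(90)
sin(90) = 1
tau = 6 * 3 * 1
tau = 18 Nm

18 Nm


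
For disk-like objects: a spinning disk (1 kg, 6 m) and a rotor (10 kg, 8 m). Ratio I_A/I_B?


Given: M1=1 kg, R1=6 m, M2=10 kg, R2=8 m
For a disk: I = (1/2)*M*R^2, so I_A/I_B = (M1*R1^2)/(M2*R2^2)
M1*R1^2 = 1*36 = 36
M2*R2^2 = 10*64 = 640
I_A/I_B = 36/640 = 9/160

9/160


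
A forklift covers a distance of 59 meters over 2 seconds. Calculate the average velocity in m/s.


Given: distance d = 59 m, time t = 2 s
Using v = d / t
v = 59 / 2
v = 59/2 m/s

59/2 m/s


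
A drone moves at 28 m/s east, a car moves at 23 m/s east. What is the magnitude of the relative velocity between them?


Given: v_A = 28 m/s east, v_B = 23 m/s east
Both move in the same direction; relative speed = |v_A - v_B|
|28 - 23| = |5|
= 5 m/s

5 m/s


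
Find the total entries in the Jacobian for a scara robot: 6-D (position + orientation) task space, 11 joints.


Given: task space dimension = 6, joints = 11
Jacobian is a 6 x 11 matrix
Total entries = rows * columns
Total = 6 * 11
Total = 66

66


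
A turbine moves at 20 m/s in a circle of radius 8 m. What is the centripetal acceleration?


Given: v = 20 m/s, r = 8 m
Using a_c = v^2 / r
a_c = 20^2 / 8
a_c = 400 / 8
a_c = 50 m/s^2

50 m/s^2


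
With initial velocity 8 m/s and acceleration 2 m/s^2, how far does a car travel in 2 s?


Given: v0 = 8 m/s, a = 2 m/s^2, t = 2 s
Using s = v0*t + (1/2)*a*t^2
s = 8*2 + (1/2)*2*2^2
s = 16 + (1/2)*8
s = 16 + 4
s = 20

20 m


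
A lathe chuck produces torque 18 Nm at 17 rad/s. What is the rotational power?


Given: tau = 18 Nm, omega = 17 rad/s
Using P = tau * omega
P = 18 * 17
P = 306 W

306 W


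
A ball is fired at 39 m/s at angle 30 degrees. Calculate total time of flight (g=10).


Given: v0 = 39 m/s, theta = 30 deg, g = 10 m/s^2
sin(30) = 1/2
Using T = 2*v0*sin(theta) / g
T = 2*39*1/2 / 10
T = 39 / 10
T = 39/10 s

39/10 s


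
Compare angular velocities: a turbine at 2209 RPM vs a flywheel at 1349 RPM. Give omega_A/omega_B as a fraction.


Given: RPM_A = 2209, RPM_B = 1349
omega = 2*pi*RPM/60, so omega_A/omega_B = RPM_A / RPM_B
omega_A/omega_B = 2209 / 1349
omega_A/omega_B = 2209/1349

2209/1349


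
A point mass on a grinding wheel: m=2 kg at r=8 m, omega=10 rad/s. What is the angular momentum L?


Given: m = 2 kg, r = 8 m, omega = 10 rad/s
For a point mass: I = m*r^2
I = 2*8^2 = 2*64 = 128
L = I*omega = 128*10
L = 1280 kg*m^2/s

1280 kg*m^2/s


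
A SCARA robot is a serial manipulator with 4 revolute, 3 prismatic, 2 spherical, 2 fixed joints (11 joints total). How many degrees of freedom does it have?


Given: serial robot with 4 revolute, 3 prismatic, 2 spherical, 2 fixed joints
DOF contribution per joint type: revolute=1, prismatic=1, spherical=3, fixed=0
DOF = 4*1 + 3*1 + 2*3 + 2*0
DOF = 13

13


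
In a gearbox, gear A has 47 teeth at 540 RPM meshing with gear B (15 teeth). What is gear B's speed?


Given: N1 = 47 teeth, w1 = 540 RPM, N2 = 15 teeth
Using N1*w1 = N2*w2
w2 = N1*w1 / N2
w2 = 47*540 / 15
w2 = 25380 / 15
w2 = 1692 RPM

1692 RPM


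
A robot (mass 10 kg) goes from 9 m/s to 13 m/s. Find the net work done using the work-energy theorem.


Given: m = 10 kg, v0 = 9 m/s, v = 13 m/s
Using W = (1/2)*m*(v^2 - v0^2)
v^2 = 13^2 = 169
v0^2 = 9^2 = 81
v^2 - v0^2 = 169 - 81 = 88
W = (1/2)*10*88 = 440 J

440 J


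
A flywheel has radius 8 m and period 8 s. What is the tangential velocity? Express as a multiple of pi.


Given: radius r = 8 m, period T = 8 s
Using v = 2*pi*r / T
v = 2*pi*8 / 8
v = 16*pi / 8
v = 2*pi m/s

2*pi m/s


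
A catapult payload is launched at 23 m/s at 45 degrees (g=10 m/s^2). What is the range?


Given: v0 = 23 m/s, theta = 45 deg, g = 10 m/s^2
sin(2*45) = sin(90) = 1
Using R = v0^2 * sin(2*theta) / g
R = 23^2 * 1 / 10
R = 529 / 10
R = 529/10 m

529/10 m


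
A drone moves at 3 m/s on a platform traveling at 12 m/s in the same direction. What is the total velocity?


Given: object velocity = 3 m/s, platform velocity = 12 m/s (same direction)
Using classical velocity addition: v_total = v_object + v_platform
v_total = 3 + 12
v_total = 15 m/s

15 m/s


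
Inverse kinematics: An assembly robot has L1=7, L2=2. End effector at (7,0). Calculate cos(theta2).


Given: L1 = 7, L2 = 2, target (x, y) = (7, 0)
Using cos(theta2) = (x^2 + y^2 - L1^2 - L2^2) / (2*L1*L2)
x^2 + y^2 = 7^2 + 0 = 49
L1^2 + L2^2 = 49 + 4 = 53
Numerator = 49 - 53 = -4
Denominator = 2*7*2 = 28
cos(theta2) = -4/28 = -1/7

-1/7


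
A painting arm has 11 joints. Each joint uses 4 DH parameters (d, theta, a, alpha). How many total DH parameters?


Given: 11 joints, 4 DH parameters per joint (d, theta, a, alpha)
Total DH parameters = number_of_joints * 4
Total = 11 * 4
Total = 44

44


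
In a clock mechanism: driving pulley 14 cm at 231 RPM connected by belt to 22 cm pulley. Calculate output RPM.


Given: D1 = 14 cm, w1 = 231 RPM, D2 = 22 cm
Using D1*w1 = D2*w2
w2 = D1*w1 / D2
w2 = 14*231 / 22
w2 = 3234 / 22
w2 = 147 RPM

147 RPM


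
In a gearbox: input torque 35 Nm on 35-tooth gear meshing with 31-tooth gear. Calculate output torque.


Given: N1 = 35, N2 = 31, T1 = 35 Nm
Using T2/T1 = N2/N1
T2 = T1 * N2 / N1
T2 = 35 * 31 / 35
T2 = 1085 / 35
T2 = 31 Nm

31 Nm


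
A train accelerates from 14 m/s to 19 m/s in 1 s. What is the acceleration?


Given: initial velocity v0 = 14 m/s, final velocity v = 19 m/s, time t = 1 s
Using a = (v - v0) / t
a = (19 - 14) / 1
a = 5 / 1
a = 5 m/s^2

5 m/s^2


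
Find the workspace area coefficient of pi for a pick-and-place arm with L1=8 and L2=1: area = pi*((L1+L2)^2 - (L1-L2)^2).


Given: L1 = 8, L2 = 1
(L1+L2)^2 = (9)^2 = 81
(L1-L2)^2 = (7)^2 = 49
Difference = 81 - 49 = 32
This equals 4*L1*L2 = 4*8*1 = 32
Workspace area = 32*pi

32


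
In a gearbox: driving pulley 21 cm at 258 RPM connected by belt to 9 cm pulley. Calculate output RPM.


Given: D1 = 21 cm, w1 = 258 RPM, D2 = 9 cm
Using D1*w1 = D2*w2
w2 = D1*w1 / D2
w2 = 21*258 / 9
w2 = 5418 / 9
w2 = 602 RPM

602 RPM


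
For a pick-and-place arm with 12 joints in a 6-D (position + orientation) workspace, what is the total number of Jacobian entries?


Given: task space dimension = 6, joints = 12
Jacobian is a 6 x 12 matrix
Total entries = rows * columns
Total = 6 * 12
Total = 72

72


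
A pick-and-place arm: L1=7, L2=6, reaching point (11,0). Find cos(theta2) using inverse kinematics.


Given: L1 = 7, L2 = 6, target (x, y) = (11, 0)
Using cos(theta2) = (x^2 + y^2 - L1^2 - L2^2) / (2*L1*L2)
x^2 + y^2 = 11^2 + 0 = 121
L1^2 + L2^2 = 49 + 36 = 85
Numerator = 121 - 85 = 36
Denominator = 2*7*6 = 84
cos(theta2) = 36/84 = 3/7

3/7


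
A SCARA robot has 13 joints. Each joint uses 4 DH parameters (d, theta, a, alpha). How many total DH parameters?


Given: 13 joints, 4 DH parameters per joint (d, theta, a, alpha)
Total DH parameters = number_of_joints * 4
Total = 13 * 4
Total = 52

52


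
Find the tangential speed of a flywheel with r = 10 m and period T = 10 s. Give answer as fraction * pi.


Given: radius r = 10 m, period T = 10 s
Using v = 2*pi*r / T
v = 2*pi*10 / 10
v = 20*pi / 10
v = 2*pi m/s

2*pi m/s


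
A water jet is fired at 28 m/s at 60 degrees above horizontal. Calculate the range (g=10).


Given: v0 = 28 m/s, theta = 60 deg, g = 10 m/s^2
sin(2*60) = sin(120) = sqrt(3)/2
Using R = v0^2 * sin(2*theta) / g
R = 28^2 * (sqrt(3)/2) / 10
R = 784 * sqrt(3) / 20
R = 196/5*sqrt(3) m

196/5*sqrt(3) m


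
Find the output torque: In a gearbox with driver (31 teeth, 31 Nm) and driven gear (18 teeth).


Given: N1 = 31, N2 = 18, T1 = 31 Nm
Using T2/T1 = N2/N1
T2 = T1 * N2 / N1
T2 = 31 * 18 / 31
T2 = 558 / 31
T2 = 18 Nm

18 Nm


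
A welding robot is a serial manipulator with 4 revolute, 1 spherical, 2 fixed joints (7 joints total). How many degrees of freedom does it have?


Given: serial robot with 4 revolute, 1 spherical, 2 fixed joints
DOF contribution per joint type: revolute=1, prismatic=1, spherical=3, fixed=0
DOF = 4*1 + 1*3 + 2*0
DOF = 7

7


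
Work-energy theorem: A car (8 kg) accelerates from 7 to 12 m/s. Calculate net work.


Given: m = 8 kg, v0 = 7 m/s, v = 12 m/s
Using W = (1/2)*m*(v^2 - v0^2)
v^2 = 12^2 = 144
v0^2 = 7^2 = 49
v^2 - v0^2 = 144 - 49 = 95
W = (1/2)*8*95 = 380 J

380 J


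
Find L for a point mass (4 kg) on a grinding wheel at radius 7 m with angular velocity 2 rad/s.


Given: m = 4 kg, r = 7 m, omega = 2 rad/s
For a point mass: I = m*r^2
I = 4*7^2 = 4*49 = 196
L = I*omega = 196*2
L = 392 kg*m^2/s

392 kg*m^2/s


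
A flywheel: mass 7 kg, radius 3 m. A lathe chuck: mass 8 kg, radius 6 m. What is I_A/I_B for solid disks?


Given: M1=7 kg, R1=3 m, M2=8 kg, R2=6 m
For a disk: I = (1/2)*M*R^2, so I_A/I_B = (M1*R1^2)/(M2*R2^2)
M1*R1^2 = 7*9 = 63
M2*R2^2 = 8*36 = 288
I_A/I_B = 63/288 = 7/32

7/32


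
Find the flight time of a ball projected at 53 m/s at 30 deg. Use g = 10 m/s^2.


Given: v0 = 53 m/s, theta = 30 deg, g = 10 m/s^2
sin(30) = 1/2
Using T = 2*v0*sin(theta) / g
T = 2*53*1/2 / 10
T = 53 / 10
T = 53/10 s

53/10 s


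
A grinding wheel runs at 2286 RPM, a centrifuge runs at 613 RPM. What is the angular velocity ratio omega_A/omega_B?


Given: RPM_A = 2286, RPM_B = 613
omega = 2*pi*RPM/60, so omega_A/omega_B = RPM_A / RPM_B
omega_A/omega_B = 2286 / 613
omega_A/omega_B = 2286/613

2286/613


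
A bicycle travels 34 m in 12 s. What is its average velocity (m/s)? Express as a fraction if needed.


Given: distance d = 34 m, time t = 12 s
Using v = d / t
v = 34 / 12
v = 17/6 m/s

17/6 m/s


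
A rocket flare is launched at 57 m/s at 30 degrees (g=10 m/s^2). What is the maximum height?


Given: v0 = 57 m/s, theta = 30 deg, g = 10 m/s^2
sin^2(30) = 1/4
Using H = v0^2 * sin^2(theta) / (2*g)
H = 57^2 * 1/4 / (2*10)
H = 3249 * 1/4 / 20
H = 3249/4 / 20
H = 3249/80 m

3249/80 m


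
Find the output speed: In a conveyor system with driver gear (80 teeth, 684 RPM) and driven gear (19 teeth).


Given: N1 = 80 teeth, w1 = 684 RPM, N2 = 19 teeth
Using N1*w1 = N2*w2
w2 = N1*w1 / N2
w2 = 80*684 / 19
w2 = 54720 / 19
w2 = 2880 RPM

2880 RPM


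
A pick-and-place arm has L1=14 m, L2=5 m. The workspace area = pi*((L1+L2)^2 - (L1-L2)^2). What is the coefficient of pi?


Given: L1 = 14, L2 = 5
(L1+L2)^2 = (19)^2 = 361
(L1-L2)^2 = (9)^2 = 81
Difference = 361 - 81 = 280
This equals 4*L1*L2 = 4*14*5 = 280
Workspace area = 280*pi

280


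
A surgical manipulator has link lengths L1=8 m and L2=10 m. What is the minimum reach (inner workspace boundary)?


Given: L1 = 8 m, L2 = 10 m
For a 2-link planar arm, min reach = |L1 - L2| (second link folded back)
Min reach = |8 - 10|
Min reach = 2 m

2 m


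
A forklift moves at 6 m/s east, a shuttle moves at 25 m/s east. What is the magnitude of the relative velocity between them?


Given: v_A = 6 m/s east, v_B = 25 m/s east
Both move in the same direction; relative speed = |v_A - v_B|
|6 - 25| = |-19|
= 19 m/s

19 m/s


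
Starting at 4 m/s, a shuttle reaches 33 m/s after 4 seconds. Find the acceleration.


Given: initial velocity v0 = 4 m/s, final velocity v = 33 m/s, time t = 4 s
Using a = (v - v0) / t
a = (33 - 4) / 4
a = 29 / 4
a = 29/4 m/s^2

29/4 m/s^2


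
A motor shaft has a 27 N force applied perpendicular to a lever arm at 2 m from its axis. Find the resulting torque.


Given: F = 27 N, r = 2 m, angle = 90 deg (perpendicular)
Using tau = F * r * sin(90)
sin(90) = 1
tau = 27 * 2 * 1
tau = 54 Nm

54 Nm


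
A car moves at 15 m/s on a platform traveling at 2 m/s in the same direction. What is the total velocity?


Given: object velocity = 15 m/s, platform velocity = 2 m/s (same direction)
Using classical velocity addition: v_total = v_object + v_platform
v_total = 15 + 2
v_total = 17 m/s

17 m/s


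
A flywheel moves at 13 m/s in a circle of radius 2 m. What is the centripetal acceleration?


Given: v = 13 m/s, r = 2 m
Using a_c = v^2 / r
a_c = 13^2 / 2
a_c = 169 / 2
a_c = 169/2 m/s^2

169/2 m/s^2


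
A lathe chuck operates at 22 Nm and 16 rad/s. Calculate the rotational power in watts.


Given: tau = 22 Nm, omega = 16 rad/s
Using P = tau * omega
P = 22 * 16
P = 352 W

352 W


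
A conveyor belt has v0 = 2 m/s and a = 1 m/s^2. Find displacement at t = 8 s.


Given: v0 = 2 m/s, a = 1 m/s^2, t = 8 s
Using s = v0*t + (1/2)*a*t^2
s = 2*8 + (1/2)*1*8^2
s = 16 + (1/2)*64
s = 16 + 32
s = 48

48 m


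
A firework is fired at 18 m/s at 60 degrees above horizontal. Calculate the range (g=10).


Given: v0 = 18 m/s, theta = 60 deg, g = 10 m/s^2
sin(2*60) = sin(120) = sqrt(3)/2
Using R = v0^2 * sin(2*theta) / g
R = 18^2 * (sqrt(3)/2) / 10
R = 324 * sqrt(3) / 20
R = 81/5*sqrt(3) m

81/5*sqrt(3) m


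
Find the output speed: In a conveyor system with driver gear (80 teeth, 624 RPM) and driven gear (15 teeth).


Given: N1 = 80 teeth, w1 = 624 RPM, N2 = 15 teeth
Using N1*w1 = N2*w2
w2 = N1*w1 / N2
w2 = 80*624 / 15
w2 = 49920 / 15
w2 = 3328 RPM

3328 RPM


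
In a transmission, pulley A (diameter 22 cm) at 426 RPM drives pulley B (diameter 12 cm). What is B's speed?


Given: D1 = 22 cm, w1 = 426 RPM, D2 = 12 cm
Using D1*w1 = D2*w2
w2 = D1*w1 / D2
w2 = 22*426 / 12
w2 = 9372 / 12
w2 = 781 RPM

781 RPM


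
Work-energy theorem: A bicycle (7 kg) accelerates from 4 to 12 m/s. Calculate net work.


Given: m = 7 kg, v0 = 4 m/s, v = 12 m/s
Using W = (1/2)*m*(v^2 - v0^2)
v^2 = 12^2 = 144
v0^2 = 4^2 = 16
v^2 - v0^2 = 144 - 16 = 128
W = (1/2)*7*128 = 448 J

448 J


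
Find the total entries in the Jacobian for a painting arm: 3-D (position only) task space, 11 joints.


Given: task space dimension = 3, joints = 11
Jacobian is a 3 x 11 matrix
Total entries = rows * columns
Total = 3 * 11
Total = 33

33


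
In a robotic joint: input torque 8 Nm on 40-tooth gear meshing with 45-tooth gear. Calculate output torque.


Given: N1 = 40, N2 = 45, T1 = 8 Nm
Using T2/T1 = N2/N1
T2 = T1 * N2 / N1
T2 = 8 * 45 / 40
T2 = 360 / 40
T2 = 9 Nm

9 Nm


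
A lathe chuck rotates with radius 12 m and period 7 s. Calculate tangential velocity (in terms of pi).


Given: radius r = 12 m, period T = 7 s
Using v = 2*pi*r / T
v = 2*pi*12 / 7
v = 24*pi / 7
v = 24/7*pi m/s

24/7*pi m/s


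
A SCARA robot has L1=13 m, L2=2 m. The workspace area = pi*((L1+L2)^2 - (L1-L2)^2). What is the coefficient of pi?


Given: L1 = 13, L2 = 2
(L1+L2)^2 = (15)^2 = 225
(L1-L2)^2 = (11)^2 = 121
Difference = 225 - 121 = 104
This equals 4*L1*L2 = 4*13*2 = 104
Workspace area = 104*pi

104


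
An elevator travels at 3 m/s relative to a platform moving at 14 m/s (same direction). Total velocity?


Given: object velocity = 3 m/s, platform velocity = 14 m/s (same direction)
Using classical velocity addition: v_total = v_object + v_platform
v_total = 3 + 14
v_total = 17 m/s

17 m/s


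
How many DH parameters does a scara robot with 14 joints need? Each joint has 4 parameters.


Given: 14 joints, 4 DH parameters per joint (d, theta, a, alpha)
Total DH parameters = number_of_joints * 4
Total = 14 * 4
Total = 56

56


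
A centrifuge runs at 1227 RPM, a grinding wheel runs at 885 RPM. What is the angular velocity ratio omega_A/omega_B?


Given: RPM_A = 1227, RPM_B = 885
omega = 2*pi*RPM/60, so omega_A/omega_B = RPM_A / RPM_B
omega_A/omega_B = 1227 / 885
omega_A/omega_B = 409/295

409/295


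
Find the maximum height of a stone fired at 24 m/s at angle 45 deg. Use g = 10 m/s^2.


Given: v0 = 24 m/s, theta = 45 deg, g = 10 m/s^2
sin^2(45) = 1/2
Using H = v0^2 * sin^2(theta) / (2*g)
H = 24^2 * 1/2 / (2*10)
H = 576 * 1/2 / 20
H = 288 / 20
H = 72/5 m

72/5 m


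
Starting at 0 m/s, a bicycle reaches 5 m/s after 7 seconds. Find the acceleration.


Given: initial velocity v0 = 0 m/s, final velocity v = 5 m/s, time t = 7 s
Using a = (v - v0) / t
a = (5 - 0) / 7
a = 5 / 7
a = 5/7 m/s^2

5/7 m/s^2


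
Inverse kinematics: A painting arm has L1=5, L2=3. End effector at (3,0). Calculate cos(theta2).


Given: L1 = 5, L2 = 3, target (x, y) = (3, 0)
Using cos(theta2) = (x^2 + y^2 - L1^2 - L2^2) / (2*L1*L2)
x^2 + y^2 = 3^2 + 0 = 9
L1^2 + L2^2 = 25 + 9 = 34
Numerator = 9 - 34 = -25
Denominator = 2*5*3 = 30
cos(theta2) = -25/30 = -5/6

-5/6


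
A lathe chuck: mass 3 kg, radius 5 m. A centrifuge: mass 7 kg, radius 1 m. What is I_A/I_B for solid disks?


Given: M1=3 kg, R1=5 m, M2=7 kg, R2=1 m
For a disk: I = (1/2)*M*R^2, so I_A/I_B = (M1*R1^2)/(M2*R2^2)
M1*R1^2 = 3*25 = 75
M2*R2^2 = 7*1 = 7
I_A/I_B = 75/7 = 75/7

75/7


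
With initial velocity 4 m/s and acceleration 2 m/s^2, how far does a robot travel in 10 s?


Given: v0 = 4 m/s, a = 2 m/s^2, t = 10 s
Using s = v0*t + (1/2)*a*t^2
s = 4*10 + (1/2)*2*10^2
s = 40 + (1/2)*200
s = 40 + 100
s = 140

140 m


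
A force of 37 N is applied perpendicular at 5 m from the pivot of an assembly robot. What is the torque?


Given: F = 37 N, r = 5 m, angle = 90 deg (perpendicular)
Using tau = F * r * sin(90)
sin(90) = 1
tau = 37 * 5 * 1
tau = 185 Nm

185 Nm


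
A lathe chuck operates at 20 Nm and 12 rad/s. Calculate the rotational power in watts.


Given: tau = 20 Nm, omega = 12 rad/s
Using P = tau * omega
P = 20 * 12
P = 240 W

240 W


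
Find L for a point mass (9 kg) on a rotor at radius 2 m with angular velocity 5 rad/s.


Given: m = 9 kg, r = 2 m, omega = 5 rad/s
For a point mass: I = m*r^2
I = 9*2^2 = 9*4 = 36
L = I*omega = 36*5
L = 180 kg*m^2/s

180 kg*m^2/s


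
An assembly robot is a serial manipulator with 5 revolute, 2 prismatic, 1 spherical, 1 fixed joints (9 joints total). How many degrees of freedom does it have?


Given: serial robot with 5 revolute, 2 prismatic, 1 spherical, 1 fixed joints
DOF contribution per joint type: revolute=1, prismatic=1, spherical=3, fixed=0
DOF = 5*1 + 2*1 + 1*3 + 1*0
DOF = 10

10


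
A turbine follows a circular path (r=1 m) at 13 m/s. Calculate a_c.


Given: v = 13 m/s, r = 1 m
Using a_c = v^2 / r
a_c = 13^2 / 1
a_c = 169 / 1
a_c = 169 m/s^2

169 m/s^2


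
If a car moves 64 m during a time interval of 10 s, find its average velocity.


Given: distance d = 64 m, time t = 10 s
Using v = d / t
v = 64 / 10
v = 32/5 m/s

32/5 m/s


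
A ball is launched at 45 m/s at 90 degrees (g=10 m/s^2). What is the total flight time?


Given: v0 = 45 m/s, theta = 90 deg, g = 10 m/s^2
sin(90) = 1
Using T = 2*v0*sin(theta) / g
T = 2*45*1 / 10
T = 90 / 10
T = 9 s

9 s


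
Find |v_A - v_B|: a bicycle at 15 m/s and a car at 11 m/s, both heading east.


Given: v_A = 15 m/s east, v_B = 11 m/s east
Both move in the same direction; relative speed = |v_A - v_B|
|15 - 11| = |4|
= 4 m/s

4 m/s


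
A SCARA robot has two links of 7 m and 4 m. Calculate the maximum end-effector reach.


Given: L1 = 7 m, L2 = 4 m
For a 2-link planar arm, max reach = L1 + L2 (fully extended)
Max reach = 7 + 4
Max reach = 11 m

11 m


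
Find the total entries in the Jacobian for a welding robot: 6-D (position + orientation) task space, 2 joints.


Given: task space dimension = 6, joints = 2
Jacobian is a 6 x 2 matrix
Total entries = rows * columns
Total = 6 * 2
Total = 12

12


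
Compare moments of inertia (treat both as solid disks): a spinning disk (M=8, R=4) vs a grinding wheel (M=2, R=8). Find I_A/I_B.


Given: M1=8 kg, R1=4 m, M2=2 kg, R2=8 m
For a disk: I = (1/2)*M*R^2, so I_A/I_B = (M1*R1^2)/(M2*R2^2)
M1*R1^2 = 8*16 = 128
M2*R2^2 = 2*64 = 128
I_A/I_B = 128/128 = 1

1


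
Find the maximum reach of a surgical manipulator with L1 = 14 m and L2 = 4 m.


Given: L1 = 14 m, L2 = 4 m
For a 2-link planar arm, max reach = L1 + L2 (fully extended)
Max reach = 14 + 4
Max reach = 18 m

18 m


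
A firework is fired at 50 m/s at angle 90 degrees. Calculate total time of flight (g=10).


Given: v0 = 50 m/s, theta = 90 deg, g = 10 m/s^2
sin(90) = 1
Using T = 2*v0*sin(theta) / g
T = 2*50*1 / 10
T = 100 / 10
T = 10 s

10 s


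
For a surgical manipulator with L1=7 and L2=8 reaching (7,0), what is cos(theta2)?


Given: L1 = 7, L2 = 8, target (x, y) = (7, 0)
Using cos(theta2) = (x^2 + y^2 - L1^2 - L2^2) / (2*L1*L2)
x^2 + y^2 = 7^2 + 0 = 49
L1^2 + L2^2 = 49 + 64 = 113
Numerator = 49 - 113 = -64
Denominator = 2*7*8 = 112
cos(theta2) = -64/112 = -4/7

-4/7


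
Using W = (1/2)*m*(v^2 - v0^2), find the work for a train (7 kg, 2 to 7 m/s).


Given: m = 7 kg, v0 = 2 m/s, v = 7 m/s
Using W = (1/2)*m*(v^2 - v0^2)
v^2 = 7^2 = 49
v0^2 = 2^2 = 4
v^2 - v0^2 = 49 - 4 = 45
W = (1/2)*7*45 = 315/2 J

315/2 J


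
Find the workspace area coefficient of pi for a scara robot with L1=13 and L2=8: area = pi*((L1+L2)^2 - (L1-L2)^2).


Given: L1 = 13, L2 = 8
(L1+L2)^2 = (21)^2 = 441
(L1-L2)^2 = (5)^2 = 25
Difference = 441 - 25 = 416
This equals 4*L1*L2 = 4*13*8 = 416
Workspace area = 416*pi

416


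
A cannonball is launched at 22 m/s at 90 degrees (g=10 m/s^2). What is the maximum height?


Given: v0 = 22 m/s, theta = 90 deg, g = 10 m/s^2
sin^2(90) = 1
Using H = v0^2 * sin^2(theta) / (2*g)
H = 22^2 * 1 / (2*10)
H = 484 * 1 / 20
H = 484 / 20
H = 121/5 m

121/5 m


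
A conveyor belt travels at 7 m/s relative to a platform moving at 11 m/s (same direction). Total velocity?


Given: object velocity = 7 m/s, platform velocity = 11 m/s (same direction)
Using classical velocity addition: v_total = v_object + v_platform
v_total = 7 + 11
v_total = 18 m/s

18 m/s


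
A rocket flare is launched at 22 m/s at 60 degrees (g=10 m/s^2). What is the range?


Given: v0 = 22 m/s, theta = 60 deg, g = 10 m/s^2
sin(2*60) = sin(120) = sqrt(3)/2
Using R = v0^2 * sin(2*theta) / g
R = 22^2 * (sqrt(3)/2) / 10
R = 484 * sqrt(3) / 20
R = 121/5*sqrt(3) m

121/5*sqrt(3) m


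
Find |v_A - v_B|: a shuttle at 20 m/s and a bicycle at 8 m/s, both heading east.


Given: v_A = 20 m/s east, v_B = 8 m/s east
Both move in the same direction; relative speed = |v_A - v_B|
|20 - 8| = |12|
= 12 m/s

12 m/s


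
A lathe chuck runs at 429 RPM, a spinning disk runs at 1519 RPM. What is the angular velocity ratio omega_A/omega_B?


Given: RPM_A = 429, RPM_B = 1519
omega = 2*pi*RPM/60, so omega_A/omega_B = RPM_A / RPM_B
omega_A/omega_B = 429 / 1519
omega_A/omega_B = 429/1519

429/1519


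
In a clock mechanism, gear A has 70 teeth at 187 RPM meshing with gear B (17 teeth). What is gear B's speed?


Given: N1 = 70 teeth, w1 = 187 RPM, N2 = 17 teeth
Using N1*w1 = N2*w2
w2 = N1*w1 / N2
w2 = 70*187 / 17
w2 = 13090 / 17
w2 = 770 RPM

770 RPM


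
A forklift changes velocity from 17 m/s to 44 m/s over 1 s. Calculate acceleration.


Given: initial velocity v0 = 17 m/s, final velocity v = 44 m/s, time t = 1 s
Using a = (v - v0) / t
a = (44 - 17) / 1
a = 27 / 1
a = 27 m/s^2

27 m/s^2


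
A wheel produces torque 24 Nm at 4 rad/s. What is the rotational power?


Given: tau = 24 Nm, omega = 4 rad/s
Using P = tau * omega
P = 24 * 4
P = 96 W

96 W


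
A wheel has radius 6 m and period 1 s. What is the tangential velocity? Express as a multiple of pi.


Given: radius r = 6 m, period T = 1 s
Using v = 2*pi*r / T
v = 2*pi*6 / 1
v = 12*pi / 1
v = 12*pi m/s

12*pi m/s


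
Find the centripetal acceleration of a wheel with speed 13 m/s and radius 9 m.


Given: v = 13 m/s, r = 9 m
Using a_c = v^2 / r
a_c = 13^2 / 9
a_c = 169 / 9
a_c = 169/9 m/s^2

169/9 m/s^2


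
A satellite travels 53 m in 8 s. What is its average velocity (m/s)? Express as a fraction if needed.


Given: distance d = 53 m, time t = 8 s
Using v = d / t
v = 53 / 8
v = 53/8 m/s

53/8 m/s


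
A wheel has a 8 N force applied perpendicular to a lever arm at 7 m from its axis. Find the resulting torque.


Given: F = 8 N, r = 7 m, angle = 90 deg (perpendicular)
Using tau = F * r * sin(90)
sin(90) = 1
tau = 8 * 7 * 1
tau = 56 Nm

56 Nm


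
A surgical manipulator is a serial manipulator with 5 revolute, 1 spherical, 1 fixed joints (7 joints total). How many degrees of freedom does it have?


Given: serial robot with 5 revolute, 1 spherical, 1 fixed joints
DOF contribution per joint type: revolute=1, prismatic=1, spherical=3, fixed=0
DOF = 5*1 + 1*3 + 1*0
DOF = 8

8


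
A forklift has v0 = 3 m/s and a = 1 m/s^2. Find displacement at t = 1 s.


Given: v0 = 3 m/s, a = 1 m/s^2, t = 1 s
Using s = v0*t + (1/2)*a*t^2
s = 3*1 + (1/2)*1*1^2
s = 3 + (1/2)*1
s = 3 + 1/2
s = 7/2

7/2 m


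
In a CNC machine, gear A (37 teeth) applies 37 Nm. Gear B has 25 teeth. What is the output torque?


Given: N1 = 37, N2 = 25, T1 = 37 Nm
Using T2/T1 = N2/N1
T2 = T1 * N2 / N1
T2 = 37 * 25 / 37
T2 = 925 / 37
T2 = 25 Nm

25 Nm


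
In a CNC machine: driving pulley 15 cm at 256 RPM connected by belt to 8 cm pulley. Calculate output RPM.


Given: D1 = 15 cm, w1 = 256 RPM, D2 = 8 cm
Using D1*w1 = D2*w2
w2 = D1*w1 / D2
w2 = 15*256 / 8
w2 = 3840 / 8
w2 = 480 RPM

480 RPM


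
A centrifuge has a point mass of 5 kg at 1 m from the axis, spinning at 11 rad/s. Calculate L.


Given: m = 5 kg, r = 1 m, omega = 11 rad/s
For a point mass: I = m*r^2
I = 5*1^2 = 5*1 = 5
L = I*omega = 5*11
L = 55 kg*m^2/s

55 kg*m^2/s


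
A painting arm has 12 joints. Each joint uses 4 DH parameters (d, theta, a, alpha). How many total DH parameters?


Given: 12 joints, 4 DH parameters per joint (d, theta, a, alpha)
Total DH parameters = number_of_joints * 4
Total = 12 * 4
Total = 48

48


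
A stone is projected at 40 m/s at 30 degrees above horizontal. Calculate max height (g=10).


Given: v0 = 40 m/s, theta = 30 deg, g = 10 m/s^2
sin^2(30) = 1/4
Using H = v0^2 * sin^2(theta) / (2*g)
H = 40^2 * 1/4 / (2*10)
H = 1600 * 1/4 / 20
H = 400 / 20
H = 20 m

20 m


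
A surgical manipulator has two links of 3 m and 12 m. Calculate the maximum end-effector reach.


Given: L1 = 3 m, L2 = 12 m
For a 2-link planar arm, max reach = L1 + L2 (fully extended)
Max reach = 3 + 12
Max reach = 15 m

15 m


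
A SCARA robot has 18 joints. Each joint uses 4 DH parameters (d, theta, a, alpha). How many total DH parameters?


Given: 18 joints, 4 DH parameters per joint (d, theta, a, alpha)
Total DH parameters = number_of_joints * 4
Total = 18 * 4
Total = 72

72


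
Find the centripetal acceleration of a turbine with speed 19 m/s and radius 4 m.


Given: v = 19 m/s, r = 4 m
Using a_c = v^2 / r
a_c = 19^2 / 4
a_c = 361 / 4
a_c = 361/4 m/s^2

361/4 m/s^2


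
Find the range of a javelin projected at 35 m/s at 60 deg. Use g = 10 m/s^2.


Given: v0 = 35 m/s, theta = 60 deg, g = 10 m/s^2
sin(2*60) = sin(120) = sqrt(3)/2
Using R = v0^2 * sin(2*theta) / g
R = 35^2 * (sqrt(3)/2) / 10
R = 1225 * sqrt(3) / 20
R = 245/4*sqrt(3) m

245/4*sqrt(3) m


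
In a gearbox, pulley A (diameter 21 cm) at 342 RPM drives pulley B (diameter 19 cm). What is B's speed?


Given: D1 = 21 cm, w1 = 342 RPM, D2 = 19 cm
Using D1*w1 = D2*w2
w2 = D1*w1 / D2
w2 = 21*342 / 19
w2 = 7182 / 19
w2 = 378 RPM

378 RPM


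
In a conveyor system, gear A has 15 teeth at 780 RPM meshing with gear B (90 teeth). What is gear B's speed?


Given: N1 = 15 teeth, w1 = 780 RPM, N2 = 90 teeth
Using N1*w1 = N2*w2
w2 = N1*w1 / N2
w2 = 15*780 / 90
w2 = 11700 / 90
w2 = 130 RPM

130 RPM


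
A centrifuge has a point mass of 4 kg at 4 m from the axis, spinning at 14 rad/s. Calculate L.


Given: m = 4 kg, r = 4 m, omega = 14 rad/s
For a point mass: I = m*r^2
I = 4*4^2 = 4*16 = 64
L = I*omega = 64*14
L = 896 kg*m^2/s

896 kg*m^2/s


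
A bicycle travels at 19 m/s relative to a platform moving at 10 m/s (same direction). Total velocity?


Given: object velocity = 19 m/s, platform velocity = 10 m/s (same direction)
Using classical velocity addition: v_total = v_object + v_platform
v_total = 19 + 10
v_total = 29 m/s

29 m/s


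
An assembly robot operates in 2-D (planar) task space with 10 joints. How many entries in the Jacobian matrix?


Given: task space dimension = 2, joints = 10
Jacobian is a 2 x 10 matrix
Total entries = rows * columns
Total = 2 * 10
Total = 20

20


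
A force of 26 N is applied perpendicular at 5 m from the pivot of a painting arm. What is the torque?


Given: F = 26 N, r = 5 m, angle = 90 deg (perpendicular)
Using tau = F * r * sin(90)
sin(90) = 1
tau = 26 * 5 * 1
tau = 130 Nm

130 Nm


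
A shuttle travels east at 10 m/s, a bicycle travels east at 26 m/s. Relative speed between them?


Given: v_A = 10 m/s east, v_B = 26 m/s east
Both move in the same direction; relative speed = |v_A - v_B|
|10 - 26| = |-16|
= 16 m/s

16 m/s


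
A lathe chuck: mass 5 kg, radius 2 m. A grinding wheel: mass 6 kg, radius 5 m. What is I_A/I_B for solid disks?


Given: M1=5 kg, R1=2 m, M2=6 kg, R2=5 m
For a disk: I = (1/2)*M*R^2, so I_A/I_B = (M1*R1^2)/(M2*R2^2)
M1*R1^2 = 5*4 = 20
M2*R2^2 = 6*25 = 150
I_A/I_B = 20/150 = 2/15

2/15


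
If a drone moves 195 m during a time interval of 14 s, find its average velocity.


Given: distance d = 195 m, time t = 14 s
Using v = d / t
v = 195 / 14
v = 195/14 m/s

195/14 m/s


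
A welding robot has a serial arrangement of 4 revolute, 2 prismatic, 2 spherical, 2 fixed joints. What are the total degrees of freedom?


Given: serial robot with 4 revolute, 2 prismatic, 2 spherical, 2 fixed joints
DOF contribution per joint type: revolute=1, prismatic=1, spherical=3, fixed=0
DOF = 4*1 + 2*1 + 2*3 + 2*0
DOF = 12

12


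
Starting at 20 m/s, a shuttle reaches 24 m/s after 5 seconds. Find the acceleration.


Given: initial velocity v0 = 20 m/s, final velocity v = 24 m/s, time t = 5 s
Using a = (v - v0) / t
a = (24 - 20) / 5
a = 4 / 5
a = 4/5 m/s^2

4/5 m/s^2


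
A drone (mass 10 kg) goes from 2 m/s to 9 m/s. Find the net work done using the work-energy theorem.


Given: m = 10 kg, v0 = 2 m/s, v = 9 m/s
Using W = (1/2)*m*(v^2 - v0^2)
v^2 = 9^2 = 81
v0^2 = 2^2 = 4
v^2 - v0^2 = 81 - 4 = 77
W = (1/2)*10*77 = 385 J

385 J


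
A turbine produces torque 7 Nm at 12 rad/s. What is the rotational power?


Given: tau = 7 Nm, omega = 12 rad/s
Using P = tau * omega
P = 7 * 12
P = 84 W

84 W


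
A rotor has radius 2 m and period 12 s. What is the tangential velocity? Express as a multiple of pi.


Given: radius r = 2 m, period T = 12 s
Using v = 2*pi*r / T
v = 2*pi*2 / 12
v = 4*pi / 12
v = 1/3*pi m/s

1/3*pi m/s


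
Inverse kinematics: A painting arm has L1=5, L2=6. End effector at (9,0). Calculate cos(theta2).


Given: L1 = 5, L2 = 6, target (x, y) = (9, 0)
Using cos(theta2) = (x^2 + y^2 - L1^2 - L2^2) / (2*L1*L2)
x^2 + y^2 = 9^2 + 0 = 81
L1^2 + L2^2 = 25 + 36 = 61
Numerator = 81 - 61 = 20
Denominator = 2*5*6 = 60
cos(theta2) = 20/60 = 1/3

1/3


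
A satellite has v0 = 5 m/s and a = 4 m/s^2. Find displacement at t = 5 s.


Given: v0 = 5 m/s, a = 4 m/s^2, t = 5 s
Using s = v0*t + (1/2)*a*t^2
s = 5*5 + (1/2)*4*5^2
s = 25 + (1/2)*100
s = 25 + 50
s = 75

75 m


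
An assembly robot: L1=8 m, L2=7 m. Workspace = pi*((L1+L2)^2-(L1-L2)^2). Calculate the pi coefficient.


Given: L1 = 8, L2 = 7
(L1+L2)^2 = (15)^2 = 225
(L1-L2)^2 = (1)^2 = 1
Difference = 225 - 1 = 224
This equals 4*L1*L2 = 4*8*7 = 224
Workspace area = 224*pi

224


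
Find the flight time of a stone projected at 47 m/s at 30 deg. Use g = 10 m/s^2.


Given: v0 = 47 m/s, theta = 30 deg, g = 10 m/s^2
sin(30) = 1/2
Using T = 2*v0*sin(theta) / g
T = 2*47*1/2 / 10
T = 47 / 10
T = 47/10 s

47/10 s


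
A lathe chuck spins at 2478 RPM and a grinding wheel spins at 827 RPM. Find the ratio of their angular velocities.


Given: RPM_A = 2478, RPM_B = 827
omega = 2*pi*RPM/60, so omega_A/omega_B = RPM_A / RPM_B
omega_A/omega_B = 2478 / 827
omega_A/omega_B = 2478/827

2478/827


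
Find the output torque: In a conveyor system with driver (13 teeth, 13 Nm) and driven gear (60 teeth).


Given: N1 = 13, N2 = 60, T1 = 13 Nm
Using T2/T1 = N2/N1
T2 = T1 * N2 / N1
T2 = 13 * 60 / 13
T2 = 780 / 13
T2 = 60 Nm

60 Nm


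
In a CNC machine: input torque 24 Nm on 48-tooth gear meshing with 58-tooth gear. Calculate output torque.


Given: N1 = 48, N2 = 58, T1 = 24 Nm
Using T2/T1 = N2/N1
T2 = T1 * N2 / N1
T2 = 24 * 58 / 48
T2 = 1392 / 48
T2 = 29 Nm

29 Nm


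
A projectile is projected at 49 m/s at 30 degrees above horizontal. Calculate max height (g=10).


Given: v0 = 49 m/s, theta = 30 deg, g = 10 m/s^2
sin^2(30) = 1/4
Using H = v0^2 * sin^2(theta) / (2*g)
H = 49^2 * 1/4 / (2*10)
H = 2401 * 1/4 / 20
H = 2401/4 / 20
H = 2401/80 m

2401/80 m


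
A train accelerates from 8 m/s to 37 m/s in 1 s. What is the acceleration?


Given: initial velocity v0 = 8 m/s, final velocity v = 37 m/s, time t = 1 s
Using a = (v - v0) / t
a = (37 - 8) / 1
a = 29 / 1
a = 29 m/s^2

29 m/s^2


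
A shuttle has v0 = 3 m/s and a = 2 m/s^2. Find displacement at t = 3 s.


Given: v0 = 3 m/s, a = 2 m/s^2, t = 3 s
Using s = v0*t + (1/2)*a*t^2
s = 3*3 + (1/2)*2*3^2
s = 9 + (1/2)*18
s = 9 + 9
s = 18

18 m


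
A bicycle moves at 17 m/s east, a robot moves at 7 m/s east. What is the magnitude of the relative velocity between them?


Given: v_A = 17 m/s east, v_B = 7 m/s east
Both move in the same direction; relative speed = |v_A - v_B|
|17 - 7| = |10|
= 10 m/s

10 m/s


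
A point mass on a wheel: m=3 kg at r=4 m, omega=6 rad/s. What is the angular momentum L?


Given: m = 3 kg, r = 4 m, omega = 6 rad/s
For a point mass: I = m*r^2
I = 3*4^2 = 3*16 = 48
L = I*omega = 48*6
L = 288 kg*m^2/s

288 kg*m^2/s


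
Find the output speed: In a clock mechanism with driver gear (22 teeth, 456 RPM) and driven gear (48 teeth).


Given: N1 = 22 teeth, w1 = 456 RPM, N2 = 48 teeth
Using N1*w1 = N2*w2
w2 = N1*w1 / N2
w2 = 22*456 / 48
w2 = 10032 / 48
w2 = 209 RPM

209 RPM


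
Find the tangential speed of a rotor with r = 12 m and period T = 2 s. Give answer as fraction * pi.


Given: radius r = 12 m, period T = 2 s
Using v = 2*pi*r / T
v = 2*pi*12 / 2
v = 24*pi / 2
v = 12*pi m/s

12*pi m/s


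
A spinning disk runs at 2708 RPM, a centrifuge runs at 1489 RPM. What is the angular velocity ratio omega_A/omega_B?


Given: RPM_A = 2708, RPM_B = 1489
omega = 2*pi*RPM/60, so omega_A/omega_B = RPM_A / RPM_B
omega_A/omega_B = 2708 / 1489
omega_A/omega_B = 2708/1489

2708/1489


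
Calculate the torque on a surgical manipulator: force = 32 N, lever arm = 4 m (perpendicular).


Given: F = 32 N, r = 4 m, angle = 90 deg (perpendicular)
Using tau = F * r * sin(90)
sin(90) = 1
tau = 32 * 4 * 1
tau = 128 Nm

128 Nm


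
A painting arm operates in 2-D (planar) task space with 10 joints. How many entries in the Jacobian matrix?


Given: task space dimension = 2, joints = 10
Jacobian is a 2 x 10 matrix
Total entries = rows * columns
Total = 2 * 10
Total = 20

20


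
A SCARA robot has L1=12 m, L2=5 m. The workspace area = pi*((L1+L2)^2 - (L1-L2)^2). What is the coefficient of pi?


Given: L1 = 12, L2 = 5
(L1+L2)^2 = (17)^2 = 289
(L1-L2)^2 = (7)^2 = 49
Difference = 289 - 49 = 240
This equals 4*L1*L2 = 4*12*5 = 240
Workspace area = 240*pi

240


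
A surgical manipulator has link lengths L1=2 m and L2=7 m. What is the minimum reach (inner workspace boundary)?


Given: L1 = 2 m, L2 = 7 m
For a 2-link planar arm, min reach = |L1 - L2| (second link folded back)
Min reach = |2 - 7|
Min reach = 5 m

5 m


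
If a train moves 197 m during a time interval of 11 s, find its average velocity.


Given: distance d = 197 m, time t = 11 s
Using v = d / t
v = 197 / 11
v = 197/11 m/s

197/11 m/s


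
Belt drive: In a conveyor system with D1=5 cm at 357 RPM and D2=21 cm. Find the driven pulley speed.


Given: D1 = 5 cm, w1 = 357 RPM, D2 = 21 cm
Using D1*w1 = D2*w2
w2 = D1*w1 / D2
w2 = 5*357 / 21
w2 = 1785 / 21
w2 = 85 RPM

85 RPM


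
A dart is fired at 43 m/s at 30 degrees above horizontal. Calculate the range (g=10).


Given: v0 = 43 m/s, theta = 30 deg, g = 10 m/s^2
sin(2*30) = sin(60) = sqrt(3)/2
Using R = v0^2 * sin(2*theta) / g
R = 43^2 * (sqrt(3)/2) / 10
R = 1849 * sqrt(3) / 20
R = 1849/20*sqrt(3) m

1849/20*sqrt(3) m


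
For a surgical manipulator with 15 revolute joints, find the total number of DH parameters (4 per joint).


Given: 15 joints, 4 DH parameters per joint (d, theta, a, alpha)
Total DH parameters = number_of_joints * 4
Total = 15 * 4
Total = 60

60


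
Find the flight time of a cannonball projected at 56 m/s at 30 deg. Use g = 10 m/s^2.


Given: v0 = 56 m/s, theta = 30 deg, g = 10 m/s^2
sin(30) = 1/2
Using T = 2*v0*sin(theta) / g
T = 2*56*1/2 / 10
T = 56 / 10
T = 28/5 s

28/5 s


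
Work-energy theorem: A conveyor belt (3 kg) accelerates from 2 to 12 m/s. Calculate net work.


Given: m = 3 kg, v0 = 2 m/s, v = 12 m/s
Using W = (1/2)*m*(v^2 - v0^2)
v^2 = 12^2 = 144
v0^2 = 2^2 = 4
v^2 - v0^2 = 144 - 4 = 140
W = (1/2)*3*140 = 210 J

210 J


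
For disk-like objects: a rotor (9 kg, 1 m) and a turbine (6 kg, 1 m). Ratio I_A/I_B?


Given: M1=9 kg, R1=1 m, M2=6 kg, R2=1 m
For a disk: I = (1/2)*M*R^2, so I_A/I_B = (M1*R1^2)/(M2*R2^2)
M1*R1^2 = 9*1 = 9
M2*R2^2 = 6*1 = 6
I_A/I_B = 9/6 = 3/2

3/2


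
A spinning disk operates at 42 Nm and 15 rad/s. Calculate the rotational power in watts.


Given: tau = 42 Nm, omega = 15 rad/s
Using P = tau * omega
P = 42 * 15
P = 630 W

630 W


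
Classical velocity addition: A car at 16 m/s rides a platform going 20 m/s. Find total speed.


Given: object velocity = 16 m/s, platform velocity = 20 m/s (same direction)
Using classical velocity addition: v_total = v_object + v_platform
v_total = 16 + 20
v_total = 36 m/s

36 m/s
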